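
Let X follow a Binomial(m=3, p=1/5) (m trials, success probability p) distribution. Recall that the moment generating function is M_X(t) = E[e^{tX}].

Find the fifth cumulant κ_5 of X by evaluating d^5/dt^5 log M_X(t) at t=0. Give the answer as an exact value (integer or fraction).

M_X(t) = (e^(t)/5 + 4/5)^3
K_X(t) = log M_X(t) = 3*log(e^(t)/5 + 4/5)
D^5[K](t) = (-12*e^(4*t) + 528*e^(3*t) - 2112*e^(2*t) + 768*e^(t))/(e^(5*t) + 20*e^(4*t) + 160*e^(3*t) + 640*e^(2*t) + 1280*e^(t) + 1024)

κ_5 = D^5[K](0) = -828/3125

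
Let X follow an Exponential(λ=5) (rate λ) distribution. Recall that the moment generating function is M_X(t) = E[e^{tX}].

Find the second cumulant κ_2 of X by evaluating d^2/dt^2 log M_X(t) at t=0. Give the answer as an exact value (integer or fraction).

κ_2 = K′′(0) = 1/25

M_X(t) = 5/(5 - t)
K_X(t) = log M_X(t) = -log(5 - t) + log(5)
K′(t) = -1/(t - 5)
K′′(t) = 1/(t^2 - 10*t + 25)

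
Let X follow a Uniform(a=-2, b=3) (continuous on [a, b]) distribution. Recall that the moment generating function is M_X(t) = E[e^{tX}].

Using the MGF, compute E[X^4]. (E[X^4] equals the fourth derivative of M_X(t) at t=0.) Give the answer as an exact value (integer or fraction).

M_X(t) = (e^(3*t) - e^(-2*t))/(5*t)
M′(t) = (3*t*e^(5*t) + 2*t - e^(5*t) + 1)*e^(-2*t)/(5*t^2)
M′′(t) = (9*t^2*e^(5*t) - 4*t^2 - 6*t*e^(5*t) - 4*t + 2*e^(5*t) - 2)*e^(-2*t)/(5*t^3)
M′′′(t) = (27*t^3*e^(5*t) + 8*t^3 - 27*t^2*e^(5*t) + 12*t^2 + 18*t*e^(5*t) + 12*t - 6*e^(5*t) + 6)*e^(-2*t)/(5*t^4)
M′′′′(t) = (81*t^4*e^(5*t) - 16*t^4 - 108*t^3*e^(5*t) - 32*t^3 + 108*t^2*e^(5*t) - 48*t^2 - 72*t*e^(5*t) - 48*t + 24*e^(5*t) - 24)*e^(-2*t)/(5*t^5)

E[X^4] = M′′′′(0) = 11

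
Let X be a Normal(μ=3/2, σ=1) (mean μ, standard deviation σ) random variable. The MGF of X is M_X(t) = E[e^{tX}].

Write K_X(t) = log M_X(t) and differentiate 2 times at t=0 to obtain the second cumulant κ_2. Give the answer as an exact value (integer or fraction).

M_X(t) = e^(t^2/2 + 3*t/2)
K_X(t) = log M_X(t) = t^2/2 + 3*t/2
dK/dt = t + 3/2
d^2K/dt^2 = 1

κ_2 = d^2K/dt^2 |_{t=0} = 1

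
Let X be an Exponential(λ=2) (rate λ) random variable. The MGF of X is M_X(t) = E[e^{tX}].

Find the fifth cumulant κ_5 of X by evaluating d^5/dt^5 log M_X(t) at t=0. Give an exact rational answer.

κ_5 = K^(5)(0) = 3/4

M_X(t) = 2/(2 - t)
K_X(t) = log M_X(t) = -log(2 - t) + log(2)
K^(5)(t) = -24/(t^5 - 10*t^4 + 40*t^3 - 80*t^2 + 80*t - 32)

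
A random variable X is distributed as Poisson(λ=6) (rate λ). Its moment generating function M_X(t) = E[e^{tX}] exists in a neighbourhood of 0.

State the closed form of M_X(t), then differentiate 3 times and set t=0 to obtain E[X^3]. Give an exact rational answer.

E[X^3] = M′′′(0) = 330

M_X(t) = e^(6*e^(t) - 6)
M′(t) = 6*e^(-6)*e^(t)*e^(6*e^(t))
M′′(t) = (36*e^(2*t)*e^(6*e^(t)) + 6*e^(t)*e^(6*e^(t)))*e^(-6)
M′′′(t) = (216*e^(3*t)*e^(6*e^(t)) + 108*e^(2*t)*e^(6*e^(t)) + 6*e^(t)*e^(6*e^(t)))*e^(-6)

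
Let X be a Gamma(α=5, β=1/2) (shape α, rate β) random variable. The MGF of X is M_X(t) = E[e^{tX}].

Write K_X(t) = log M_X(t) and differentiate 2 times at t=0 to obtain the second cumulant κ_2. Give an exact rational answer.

M_X(t) = 1/(32*(1/2 - t)^5)
K_X(t) = log M_X(t) = -5*log(1/2 - t) - 5*log(2)
D^2[K](t) = 20/(4*t^2 - 4*t + 1)

κ_2 = D^2[K](0) = 20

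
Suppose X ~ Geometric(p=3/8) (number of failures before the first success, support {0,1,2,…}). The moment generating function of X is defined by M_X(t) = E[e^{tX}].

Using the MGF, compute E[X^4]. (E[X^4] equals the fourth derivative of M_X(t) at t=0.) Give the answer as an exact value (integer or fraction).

E[X^4] = M′′′′(0) = 10595/27

M_X(t) = 3/(8*(1 - 5*e^(t)/8))
M′(t) = 15*e^(t)/(25*e^(2*t) - 80*e^(t) + 64)
M′′(t) = (-75*e^(2*t) - 120*e^(t))/(125*e^(3*t) - 600*e^(2*t) + 960*e^(t) - 512)
M′′′(t) = (375*e^(3*t) + 2400*e^(2*t) + 960*e^(t))/(625*e^(4*t) - 4000*e^(3*t) + 9600*e^(2*t) - 10240*e^(t) + 4096)
M′′′′(t) = (-1875*e^(4*t) - 33000*e^(3*t) - 52800*e^(2*t) - 7680*e^(t))/(3125*e^(5*t) - 25000*e^(4*t) + 80000*e^(3*t) - 128000*e^(2*t) + 102400*e^(t) - 32768)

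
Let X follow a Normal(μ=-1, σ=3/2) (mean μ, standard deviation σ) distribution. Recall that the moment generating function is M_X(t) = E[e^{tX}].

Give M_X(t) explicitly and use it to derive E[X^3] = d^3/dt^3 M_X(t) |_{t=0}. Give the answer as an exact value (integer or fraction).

M_X(t) = e^(9*t^2/8 - t)
M^(3)(t) = (729*t^3*e^(9*t^2/8) - 972*t^2*e^(9*t^2/8) + 1404*t*e^(9*t^2/8) - 496*e^(9*t^2/8))*e^(-t)/64

E[X^3] = M^(3)(0) = -31/4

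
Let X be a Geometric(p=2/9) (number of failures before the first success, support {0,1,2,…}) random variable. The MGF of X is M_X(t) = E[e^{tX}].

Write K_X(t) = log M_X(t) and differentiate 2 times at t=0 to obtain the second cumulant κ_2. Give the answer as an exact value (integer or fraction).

M_X(t) = 2/(9*(1 - 7*e^(t)/9))
K_X(t) = log M_X(t) = -log(1 - 7*e^(t)/9) - 2*log(3) + log(2)
dK/dt = -7*e^(t)/(7*e^(t) - 9)
d^2K/dt^2 = 63*e^(t)/(49*e^(2*t) - 126*e^(t) + 81)

κ_2 = d^2K/dt^2 |_{t=0} = 63/4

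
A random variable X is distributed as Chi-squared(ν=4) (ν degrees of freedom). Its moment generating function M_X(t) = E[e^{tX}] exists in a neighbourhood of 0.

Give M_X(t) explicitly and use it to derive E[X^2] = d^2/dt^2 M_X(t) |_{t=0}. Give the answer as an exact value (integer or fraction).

M_X(t) = (1 - 2*t)^(-2)
M^(2)(t) = 24/(16*t^4 - 32*t^3 + 24*t^2 - 8*t + 1)

E[X^2] = M^(2)(0) = 24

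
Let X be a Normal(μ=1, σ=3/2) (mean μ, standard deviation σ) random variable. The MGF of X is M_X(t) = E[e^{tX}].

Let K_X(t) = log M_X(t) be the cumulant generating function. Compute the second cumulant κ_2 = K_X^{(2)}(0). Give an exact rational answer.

κ_2 = d^2K/dt^2 |_{t=0} = 9/4

M_X(t) = e^(9*t^2/8 + t)
K_X(t) = log M_X(t) = 9*t^2/8 + t
dK/dt = 9*t/4 + 1
d^2K/dt^2 = 9/4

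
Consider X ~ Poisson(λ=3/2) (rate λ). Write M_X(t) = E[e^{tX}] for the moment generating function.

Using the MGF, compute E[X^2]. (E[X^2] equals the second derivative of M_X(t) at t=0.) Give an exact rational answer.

E[X^2] = M′′(0) = 15/4

M_X(t) = e^(3*e^(t)/2 - 3/2)
M′(t) = 3*e^(-3/2)*e^(t)*e^(3*e^(t)/2)/2
M′′(t) = (9*e^(2*t)*e^(3*e^(t)/2) + 6*e^(t)*e^(3*e^(t)/2))*e^(-3/2)/4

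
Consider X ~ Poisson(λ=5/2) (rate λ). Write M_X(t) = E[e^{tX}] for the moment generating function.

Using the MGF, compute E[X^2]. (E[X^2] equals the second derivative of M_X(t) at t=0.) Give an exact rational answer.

M_X(t) = e^(5*e^(t)/2 - 5/2)
dM/dt = 5*e^(-5/2)*e^(t)*e^(5*e^(t)/2)/2
d^2M/dt^2 = (25*e^(2*t)*e^(5*e^(t)/2) + 10*e^(t)*e^(5*e^(t)/2))*e^(-5/2)/4

E[X^2] = d^2M/dt^2 |_{t=0} = 35/4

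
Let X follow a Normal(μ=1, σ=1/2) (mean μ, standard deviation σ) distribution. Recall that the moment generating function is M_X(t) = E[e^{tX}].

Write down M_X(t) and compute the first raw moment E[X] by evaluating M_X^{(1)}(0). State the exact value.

E[X] = dM/dt |_{t=0} = 1

M_X(t) = e^(t^2/8 + t)
dM/dt = t*e^(t)*e^(t^2/8)/4 + e^(t)*e^(t^2/8)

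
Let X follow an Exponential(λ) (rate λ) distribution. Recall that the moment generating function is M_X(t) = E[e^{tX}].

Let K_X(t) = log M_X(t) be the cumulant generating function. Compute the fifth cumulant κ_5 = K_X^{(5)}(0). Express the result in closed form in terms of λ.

M_X(t) = λ/(λ - t)
K_X(t) = log M_X(t) = log(λ) - log(λ - t)
K^(5)(t) = -24/(-λ^5 + 5*λ^4*t - 10*λ^3*t^2 + 10*λ^2*t^3 - 5*λ*t^4 + t^5)

κ_5 = K^(5)(0) = 24/λ^5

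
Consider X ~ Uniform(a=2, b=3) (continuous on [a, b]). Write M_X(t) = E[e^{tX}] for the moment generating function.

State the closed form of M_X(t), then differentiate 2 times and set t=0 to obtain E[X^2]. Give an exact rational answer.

M_X(t) = (e^(3*t) - e^(2*t))/t
M^(2)(t) = (9*t^2*e^(3*t) - 4*t^2*e^(2*t) - 6*t*e^(3*t) + 4*t*e^(2*t) + 2*e^(3*t) - 2*e^(2*t))/t^3

E[X^2] = M^(2)(0) = 19/3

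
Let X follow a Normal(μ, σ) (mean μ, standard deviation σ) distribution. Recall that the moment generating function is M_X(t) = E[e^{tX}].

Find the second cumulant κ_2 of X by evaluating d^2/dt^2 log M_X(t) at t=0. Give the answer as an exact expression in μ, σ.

κ_2 = K′′(0) = σ^2

M_X(t) = e^(μ*t + σ^2*t^2/2)
K_X(t) = log M_X(t) = μ*t + σ^2*t^2/2
K′(t) = μ + σ^2*t
K′′(t) = σ^2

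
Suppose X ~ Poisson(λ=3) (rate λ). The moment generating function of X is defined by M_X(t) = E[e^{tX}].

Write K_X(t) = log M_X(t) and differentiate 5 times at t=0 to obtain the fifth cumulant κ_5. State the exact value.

κ_5 = K^(5)(0) = 3

M_X(t) = e^(3*e^(t) - 3)
K_X(t) = log M_X(t) = 3*e^(t) - 3
K^(5)(t) = 3*e^(t)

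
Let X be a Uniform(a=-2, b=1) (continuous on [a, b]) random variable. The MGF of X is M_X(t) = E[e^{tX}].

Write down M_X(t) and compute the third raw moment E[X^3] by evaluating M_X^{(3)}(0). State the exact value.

M_X(t) = (e^(t) - e^(-2*t))/(3*t)
M′(t) = (t*e^(3*t) + 2*t - e^(3*t) + 1)*e^(-2*t)/(3*t^2)
M′′(t) = (t^2*e^(3*t) - 4*t^2 - 2*t*e^(3*t) - 4*t + 2*e^(3*t) - 2)*e^(-2*t)/(3*t^3)
M′′′(t) = (t^3*e^(3*t) + 8*t^3 - 3*t^2*e^(3*t) + 12*t^2 + 6*t*e^(3*t) + 12*t - 6*e^(3*t) + 6)*e^(-2*t)/(3*t^4)

E[X^3] = M′′′(0) = -5/4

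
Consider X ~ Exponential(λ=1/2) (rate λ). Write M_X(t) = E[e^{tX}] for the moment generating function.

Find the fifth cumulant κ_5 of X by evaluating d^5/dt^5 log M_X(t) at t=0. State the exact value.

κ_5 = d^5K/dt^5 |_{t=0} = 768

M_X(t) = 1/(2*(1/2 - t))
K_X(t) = log M_X(t) = -log(1/2 - t) - log(2)
dK/dt = -2/(2*t - 1)
d^2K/dt^2 = 4/(4*t^2 - 4*t + 1)
d^3K/dt^3 = -16/(8*t^3 - 12*t^2 + 6*t - 1)
d^4K/dt^4 = 96/(16*t^4 - 32*t^3 + 24*t^2 - 8*t + 1)
d^5K/dt^5 = -768/(32*t^5 - 80*t^4 + 80*t^3 - 40*t^2 + 10*t - 1)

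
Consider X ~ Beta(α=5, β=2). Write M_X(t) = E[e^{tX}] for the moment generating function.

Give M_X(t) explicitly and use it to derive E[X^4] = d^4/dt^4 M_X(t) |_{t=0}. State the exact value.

M_X(t) = ₁F₁(5; 7; t)
M′(t) = 5*₁F₁(6; 8; t)/7
M′′(t) = 15*₁F₁(7; 9; t)/28
M′′′(t) = 5*₁F₁(8; 10; t)/12
M′′′′(t) = ₁F₁(9; 11; t)/3

E[X^4] = M′′′′(0) = 1/3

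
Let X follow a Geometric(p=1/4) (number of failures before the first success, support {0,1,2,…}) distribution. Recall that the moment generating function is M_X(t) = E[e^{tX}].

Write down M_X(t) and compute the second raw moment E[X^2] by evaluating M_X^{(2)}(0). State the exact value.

M_X(t) = 1/(4*(1 - 3*e^(t)/4))
M′(t) = 3*e^(t)/(9*e^(2*t) - 24*e^(t) + 16)
M′′(t) = (-9*e^(2*t) - 12*e^(t))/(27*e^(3*t) - 108*e^(2*t) + 144*e^(t) - 64)

E[X^2] = M′′(0) = 21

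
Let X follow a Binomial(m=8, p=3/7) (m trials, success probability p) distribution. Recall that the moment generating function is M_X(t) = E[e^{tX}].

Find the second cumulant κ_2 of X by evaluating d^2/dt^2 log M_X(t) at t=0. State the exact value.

M_X(t) = (3*e^(t)/7 + 4/7)^8
K_X(t) = log M_X(t) = 8*log(3*e^(t)/7 + 4/7)
K′(t) = 24*e^(t)/(3*e^(t) + 4)
K′′(t) = 96*e^(t)/(9*e^(2*t) + 24*e^(t) + 16)

κ_2 = K′′(0) = 96/49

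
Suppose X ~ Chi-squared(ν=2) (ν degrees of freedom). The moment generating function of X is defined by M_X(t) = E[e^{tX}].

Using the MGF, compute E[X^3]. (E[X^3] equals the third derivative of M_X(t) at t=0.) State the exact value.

E[X^3] = D^3[M](0) = 48

M_X(t) = 1/(1 - 2*t)
D^3[M](t) = 48/(16*t^4 - 32*t^3 + 24*t^2 - 8*t + 1)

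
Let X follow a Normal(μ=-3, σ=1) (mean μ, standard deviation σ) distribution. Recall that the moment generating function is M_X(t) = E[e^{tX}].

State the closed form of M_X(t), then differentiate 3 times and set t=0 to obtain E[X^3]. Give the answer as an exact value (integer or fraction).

E[X^3] = M′′′(0) = -36

M_X(t) = e^(t^2/2 - 3*t)
M′(t) = t*e^(-3*t)*e^(t^2/2) - 3*e^(-3*t)*e^(t^2/2)
M′′(t) = (t^2*e^(t^2/2) - 6*t*e^(t^2/2) + 10*e^(t^2/2))*e^(-3*t)
M′′′(t) = (t^3*e^(t^2/2) - 9*t^2*e^(t^2/2) + 30*t*e^(t^2/2) - 36*e^(t^2/2))*e^(-3*t)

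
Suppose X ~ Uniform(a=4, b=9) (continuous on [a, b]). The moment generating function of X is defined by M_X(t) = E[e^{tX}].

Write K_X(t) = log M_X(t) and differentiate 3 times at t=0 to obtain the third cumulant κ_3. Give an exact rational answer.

κ_3 = K′′′(0) = 0

M_X(t) = (e^(9*t) - e^(4*t))/(5*t)
K_X(t) = log M_X(t) = -log(t) + log(e^(9*t) - e^(4*t)) - log(5)
K′(t) = (9*t*e^(5*t) - 4*t - e^(5*t) + 1)/(t*e^(5*t) - t)
K′′(t) = (-25*t^2*e^(5*t) + e^(10*t) - 2*e^(5*t) + 1)/(t^2*e^(10*t) - 2*t^2*e^(5*t) + t^2)
K′′′(t) = (125*t^3*e^(10*t) + 125*t^3*e^(5*t) - 2*e^(15*t) + 6*e^(10*t) - 6*e^(5*t) + 2)/(t^3*e^(15*t) - 3*t^3*e^(10*t) + 3*t^3*e^(5*t) - t^3)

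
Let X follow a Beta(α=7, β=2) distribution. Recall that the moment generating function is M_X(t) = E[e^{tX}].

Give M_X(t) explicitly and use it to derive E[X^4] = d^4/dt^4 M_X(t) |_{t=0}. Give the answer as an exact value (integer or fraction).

M_X(t) = ₁F₁(7; 9; t)
M^(4)(t) = 14*₁F₁(11; 13; t)/33

E[X^4] = M^(4)(0) = 14/33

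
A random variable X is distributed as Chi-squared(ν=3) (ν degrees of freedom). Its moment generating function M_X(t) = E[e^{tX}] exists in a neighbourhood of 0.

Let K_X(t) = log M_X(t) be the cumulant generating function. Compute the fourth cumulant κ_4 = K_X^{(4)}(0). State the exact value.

κ_4 = D^4[K](0) = 144

M_X(t) = (1 - 2*t)^(-3/2)
K_X(t) = log M_X(t) = -3*log(1 - 2*t)/2
D^4[K](t) = 144/(16*t^4 - 32*t^3 + 24*t^2 - 8*t + 1)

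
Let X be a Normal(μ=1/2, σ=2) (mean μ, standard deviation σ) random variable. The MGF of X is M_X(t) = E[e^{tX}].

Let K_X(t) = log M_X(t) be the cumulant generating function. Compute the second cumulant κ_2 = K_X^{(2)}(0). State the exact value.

M_X(t) = e^(2*t^2 + t/2)
K_X(t) = log M_X(t) = 2*t^2 + t/2
K′(t) = 4*t + 1/2
K′′(t) = 4

κ_2 = K′′(0) = 4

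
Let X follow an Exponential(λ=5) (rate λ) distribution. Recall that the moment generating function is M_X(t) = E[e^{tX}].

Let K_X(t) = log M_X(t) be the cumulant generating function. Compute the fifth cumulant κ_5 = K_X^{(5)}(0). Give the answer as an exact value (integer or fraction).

κ_5 = K^(5)(0) = 24/3125

M_X(t) = 5/(5 - t)
K_X(t) = log M_X(t) = -log(5 - t) + log(5)
K^(5)(t) = -24/(t^5 - 25*t^4 + 250*t^3 - 1250*t^2 + 3125*t - 3125)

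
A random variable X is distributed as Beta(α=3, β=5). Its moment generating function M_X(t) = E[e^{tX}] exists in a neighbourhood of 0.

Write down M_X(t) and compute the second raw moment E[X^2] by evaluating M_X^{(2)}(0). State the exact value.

M_X(t) = ₁F₁(3; 8; t)
M^(2)(t) = ₁F₁(5; 10; t)/6

E[X^2] = M^(2)(0) = 1/6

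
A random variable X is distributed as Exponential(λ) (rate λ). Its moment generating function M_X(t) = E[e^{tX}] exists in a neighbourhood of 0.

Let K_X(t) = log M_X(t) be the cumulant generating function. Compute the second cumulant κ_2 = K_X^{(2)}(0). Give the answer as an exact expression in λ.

M_X(t) = λ/(λ - t)
K_X(t) = log M_X(t) = log(λ) - log(λ - t)
dK/dt = -1/(-λ + t)
d^2K/dt^2 = 1/(λ^2 - 2*λ*t + t^2)

κ_2 = d^2K/dt^2 |_{t=0} = λ^(-2)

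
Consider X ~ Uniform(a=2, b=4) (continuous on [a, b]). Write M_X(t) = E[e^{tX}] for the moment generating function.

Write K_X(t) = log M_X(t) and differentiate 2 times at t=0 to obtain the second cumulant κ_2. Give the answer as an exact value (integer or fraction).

M_X(t) = (e^(4*t) - e^(2*t))/(2*t)
K_X(t) = log M_X(t) = -log(t) + log(e^(4*t) - e^(2*t)) - log(2)
K′(t) = (4*t*e^(2*t) - 2*t - e^(2*t) + 1)/(t*e^(2*t) - t)
K′′(t) = (-4*t^2*e^(2*t) + e^(4*t) - 2*e^(2*t) + 1)/(t^2*e^(4*t) - 2*t^2*e^(2*t) + t^2)

κ_2 = K′′(0) = 1/3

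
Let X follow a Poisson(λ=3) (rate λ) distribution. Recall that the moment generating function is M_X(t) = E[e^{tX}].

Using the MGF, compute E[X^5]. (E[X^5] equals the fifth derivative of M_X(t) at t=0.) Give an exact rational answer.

M_X(t) = e^(3*e^(t) - 3)
M^(5)(t) = (243*e^(5*t)*e^(3*e^(t)) + 810*e^(4*t)*e^(3*e^(t)) + 675*e^(3*t)*e^(3*e^(t)) + 135*e^(2*t)*e^(3*e^(t)) + 3*e^(t)*e^(3*e^(t)))*e^(-3)

E[X^5] = M^(5)(0) = 1866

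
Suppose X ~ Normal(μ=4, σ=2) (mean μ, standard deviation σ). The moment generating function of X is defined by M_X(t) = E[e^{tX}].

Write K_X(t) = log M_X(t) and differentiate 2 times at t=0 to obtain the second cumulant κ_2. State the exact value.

κ_2 = K^(2)(0) = 4

M_X(t) = e^(2*t^2 + 4*t)
K_X(t) = log M_X(t) = 2*t^2 + 4*t
K^(2)(t) = 4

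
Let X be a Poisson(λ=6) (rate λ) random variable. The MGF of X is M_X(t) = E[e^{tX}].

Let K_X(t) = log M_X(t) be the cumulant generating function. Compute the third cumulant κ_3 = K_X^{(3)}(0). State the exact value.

κ_3 = d^3K/dt^3 |_{t=0} = 6

M_X(t) = e^(6*e^(t) - 6)
K_X(t) = log M_X(t) = 6*e^(t) - 6
dK/dt = 6*e^(t)
d^2K/dt^2 = 6*e^(t)
d^3K/dt^3 = 6*e^(t)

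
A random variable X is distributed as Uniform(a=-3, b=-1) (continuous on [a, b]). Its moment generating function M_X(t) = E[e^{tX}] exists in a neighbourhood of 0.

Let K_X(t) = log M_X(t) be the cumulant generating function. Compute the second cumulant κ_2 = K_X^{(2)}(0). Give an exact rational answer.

κ_2 = D^2[K](0) = 1/3

M_X(t) = (e^(-t) - e^(-3*t))/(2*t)
K_X(t) = log M_X(t) = -log(t) + log(e^(-t) - e^(-3*t)) - log(2)
D^2[K](t) = (-4*t^2*e^(2*t) + e^(4*t) - 2*e^(2*t) + 1)/(t^2*e^(4*t) - 2*t^2*e^(2*t) + t^2)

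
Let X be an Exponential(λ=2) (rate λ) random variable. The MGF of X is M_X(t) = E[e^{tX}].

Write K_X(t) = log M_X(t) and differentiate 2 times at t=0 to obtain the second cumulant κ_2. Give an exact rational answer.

M_X(t) = 2/(2 - t)
K_X(t) = log M_X(t) = -log(2 - t) + log(2)
D^2[K](t) = 1/(t^2 - 4*t + 4)

κ_2 = D^2[K](0) = 1/4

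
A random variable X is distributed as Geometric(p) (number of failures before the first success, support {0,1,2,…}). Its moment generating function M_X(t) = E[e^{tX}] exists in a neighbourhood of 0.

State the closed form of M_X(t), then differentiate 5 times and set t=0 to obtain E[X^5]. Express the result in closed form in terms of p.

M_X(t) = p/(-(1 - p)*e^(t) + 1)
dM/dt = (-p^2*e^(t) + p*e^(t))/(p^2*e^(2*t) - 2*p*e^(2*t) + 2*p*e^(t) + e^(2*t) - 2*e^(t) + 1)

E[X^5] = d^5M/dt^5 |_{t=0} = -1 + 31/p - 180/p^2 + 390/p^3 - 360/p^4 + 120/p^5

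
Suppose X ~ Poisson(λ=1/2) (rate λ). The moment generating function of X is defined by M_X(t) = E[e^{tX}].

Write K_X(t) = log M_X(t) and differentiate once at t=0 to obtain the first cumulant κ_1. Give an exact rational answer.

M_X(t) = e^(e^(t)/2 - 1/2)
K_X(t) = log M_X(t) = e^(t)/2 - 1/2
K′(t) = e^(t)/2

κ_1 = K′(0) = 1/2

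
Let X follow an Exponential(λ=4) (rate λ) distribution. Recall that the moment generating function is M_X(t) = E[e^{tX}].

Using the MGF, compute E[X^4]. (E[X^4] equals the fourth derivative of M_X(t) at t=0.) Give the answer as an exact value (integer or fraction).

E[X^4] = M′′′′(0) = 3/32

M_X(t) = 4/(4 - t)
M′(t) = 4/(t^2 - 8*t + 16)
M′′(t) = -8/(t^3 - 12*t^2 + 48*t - 64)
M′′′(t) = 24/(t^4 - 16*t^3 + 96*t^2 - 256*t + 256)
M′′′′(t) = -96/(t^5 - 20*t^4 + 160*t^3 - 640*t^2 + 1280*t - 1024)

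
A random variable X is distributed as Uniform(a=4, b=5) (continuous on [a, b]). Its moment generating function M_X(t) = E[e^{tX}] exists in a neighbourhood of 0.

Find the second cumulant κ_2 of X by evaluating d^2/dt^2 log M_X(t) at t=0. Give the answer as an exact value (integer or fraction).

κ_2 = K^(2)(0) = 1/12

M_X(t) = (e^(5*t) - e^(4*t))/t
K_X(t) = log M_X(t) = -log(t) + log(e^(5*t) - e^(4*t))
K^(2)(t) = (-t^2*e^(t) + e^(2*t) - 2*e^(t) + 1)/(t^2*e^(2*t) - 2*t^2*e^(t) + t^2)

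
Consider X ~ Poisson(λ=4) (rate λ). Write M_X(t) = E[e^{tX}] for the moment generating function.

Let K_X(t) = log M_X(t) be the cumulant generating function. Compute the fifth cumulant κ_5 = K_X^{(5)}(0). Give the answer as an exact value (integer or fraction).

M_X(t) = e^(4*e^(t) - 4)
K_X(t) = log M_X(t) = 4*e^(t) - 4
K′(t) = 4*e^(t)
K′′(t) = 4*e^(t)
K′′′(t) = 4*e^(t)
K′′′′(t) = 4*e^(t)
K′′′′′(t) = 4*e^(t)

κ_5 = K′′′′′(0) = 4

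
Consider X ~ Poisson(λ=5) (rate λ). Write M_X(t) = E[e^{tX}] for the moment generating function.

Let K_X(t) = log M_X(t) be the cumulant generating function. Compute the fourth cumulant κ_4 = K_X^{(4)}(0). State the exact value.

κ_4 = K′′′′(0) = 5

M_X(t) = e^(5*e^(t) - 5)
K_X(t) = log M_X(t) = 5*e^(t) - 5
K′(t) = 5*e^(t)
K′′(t) = 5*e^(t)
K′′′(t) = 5*e^(t)
K′′′′(t) = 5*e^(t)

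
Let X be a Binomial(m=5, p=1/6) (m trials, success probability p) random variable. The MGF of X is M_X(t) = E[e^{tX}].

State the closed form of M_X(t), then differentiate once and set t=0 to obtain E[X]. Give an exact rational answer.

E[X] = D[M](0) = 5/6

M_X(t) = (e^(t)/6 + 5/6)^5
D[M](t) = 5*e^(5*t)/7776 + 25*e^(4*t)/1944 + 125*e^(3*t)/1296 + 625*e^(2*t)/1944 + 3125*e^(t)/7776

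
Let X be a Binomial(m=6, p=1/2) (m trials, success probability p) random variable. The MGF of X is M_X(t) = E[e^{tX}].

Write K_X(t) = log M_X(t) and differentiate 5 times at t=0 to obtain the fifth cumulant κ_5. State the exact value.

κ_5 = K^(5)(0) = 0

M_X(t) = (e^(t)/2 + 1/2)^6
K_X(t) = log M_X(t) = 6*log(e^(t)/2 + 1/2)
K^(5)(t) = (-6*e^(4*t) + 66*e^(3*t) - 66*e^(2*t) + 6*e^(t))/(e^(5*t) + 5*e^(4*t) + 10*e^(3*t) + 10*e^(2*t) + 5*e^(t) + 1)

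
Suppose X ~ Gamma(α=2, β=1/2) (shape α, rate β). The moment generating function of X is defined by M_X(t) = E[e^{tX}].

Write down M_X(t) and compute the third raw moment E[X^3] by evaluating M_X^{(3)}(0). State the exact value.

E[X^3] = D^3[M](0) = 192

M_X(t) = 1/(4*(1/2 - t)^2)
D^3[M](t) = -192/(32*t^5 - 80*t^4 + 80*t^3 - 40*t^2 + 10*t - 1)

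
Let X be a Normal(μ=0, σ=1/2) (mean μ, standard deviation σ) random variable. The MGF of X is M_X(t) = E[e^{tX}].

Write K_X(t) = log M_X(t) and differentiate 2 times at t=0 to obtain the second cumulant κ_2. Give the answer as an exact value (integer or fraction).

M_X(t) = e^(t^2/8)
K_X(t) = log M_X(t) = t^2/8
dK/dt = t/4
d^2K/dt^2 = 1/4

κ_2 = d^2K/dt^2 |_{t=0} = 1/4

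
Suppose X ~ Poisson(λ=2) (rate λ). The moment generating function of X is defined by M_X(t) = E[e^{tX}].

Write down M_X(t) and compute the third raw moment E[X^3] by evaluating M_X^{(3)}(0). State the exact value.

E[X^3] = d^3M/dt^3 |_{t=0} = 22

M_X(t) = e^(2*e^(t) - 2)
dM/dt = 2*e^(-2)*e^(t)*e^(2*e^(t))
d^2M/dt^2 = (4*e^(2*t)*e^(2*e^(t)) + 2*e^(t)*e^(2*e^(t)))*e^(-2)
d^3M/dt^3 = (8*e^(3*t)*e^(2*e^(t)) + 12*e^(2*t)*e^(2*e^(t)) + 2*e^(t)*e^(2*e^(t)))*e^(-2)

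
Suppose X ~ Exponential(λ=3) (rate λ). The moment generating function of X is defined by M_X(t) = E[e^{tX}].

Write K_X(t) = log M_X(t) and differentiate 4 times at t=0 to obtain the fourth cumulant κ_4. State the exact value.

κ_4 = D^4[K](0) = 2/27

M_X(t) = 3/(3 - t)
K_X(t) = log M_X(t) = -log(3 - t) + log(3)
D^4[K](t) = 6/(t^4 - 12*t^3 + 54*t^2 - 108*t + 81)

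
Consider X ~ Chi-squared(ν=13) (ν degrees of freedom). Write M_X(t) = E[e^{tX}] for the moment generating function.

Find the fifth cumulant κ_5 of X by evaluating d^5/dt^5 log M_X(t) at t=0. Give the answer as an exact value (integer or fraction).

κ_5 = K′′′′′(0) = 4992

M_X(t) = (1 - 2*t)^(-13/2)
K_X(t) = log M_X(t) = -13*log(1 - 2*t)/2
K′(t) = -13/(2*t - 1)
K′′(t) = 26/(4*t^2 - 4*t + 1)
K′′′(t) = -104/(8*t^3 - 12*t^2 + 6*t - 1)
K′′′′(t) = 624/(16*t^4 - 32*t^3 + 24*t^2 - 8*t + 1)
K′′′′′(t) = -4992/(32*t^5 - 80*t^4 + 80*t^3 - 40*t^2 + 10*t - 1)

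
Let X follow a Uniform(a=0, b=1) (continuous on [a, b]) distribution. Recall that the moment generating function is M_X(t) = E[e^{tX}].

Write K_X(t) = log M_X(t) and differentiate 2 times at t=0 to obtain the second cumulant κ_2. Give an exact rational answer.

M_X(t) = (e^(t) - 1)/t
K_X(t) = log M_X(t) = -log(t) + log(e^(t) - 1)
dK/dt = (t*e^(t) - e^(t) + 1)/(t*e^(t) - t)
d^2K/dt^2 = (-t^2*e^(t) + e^(2*t) - 2*e^(t) + 1)/(t^2*e^(2*t) - 2*t^2*e^(t) + t^2)

κ_2 = d^2K/dt^2 |_{t=0} = 1/12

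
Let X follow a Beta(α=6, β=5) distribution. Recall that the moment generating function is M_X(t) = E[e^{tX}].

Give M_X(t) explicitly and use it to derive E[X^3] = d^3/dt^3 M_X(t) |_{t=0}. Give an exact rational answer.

E[X^3] = M′′′(0) = 28/143

M_X(t) = ₁F₁(6; 11; t)
M′(t) = 6*₁F₁(7; 12; t)/11
M′′(t) = 7*₁F₁(8; 13; t)/22
M′′′(t) = 28*₁F₁(9; 14; t)/143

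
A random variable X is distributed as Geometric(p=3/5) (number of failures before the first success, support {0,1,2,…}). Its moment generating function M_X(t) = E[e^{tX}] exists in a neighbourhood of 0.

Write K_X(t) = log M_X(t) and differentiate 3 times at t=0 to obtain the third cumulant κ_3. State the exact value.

κ_3 = K^(3)(0) = 70/27

M_X(t) = 3/(5*(1 - 2*e^(t)/5))
K_X(t) = log M_X(t) = -log(1 - 2*e^(t)/5) - log(5) + log(3)
K^(3)(t) = (-20*e^(2*t) - 50*e^(t))/(8*e^(3*t) - 60*e^(2*t) + 150*e^(t) - 125)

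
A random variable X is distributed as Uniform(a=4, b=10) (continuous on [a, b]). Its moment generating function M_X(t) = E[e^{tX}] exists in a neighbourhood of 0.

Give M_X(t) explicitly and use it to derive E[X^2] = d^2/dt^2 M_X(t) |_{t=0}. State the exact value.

M_X(t) = (e^(10*t) - e^(4*t))/(6*t)
M^(2)(t) = (50*t^2*e^(10*t) - 8*t^2*e^(4*t) - 10*t*e^(10*t) + 4*t*e^(4*t) + e^(10*t) - e^(4*t))/(3*t^3)

E[X^2] = M^(2)(0) = 52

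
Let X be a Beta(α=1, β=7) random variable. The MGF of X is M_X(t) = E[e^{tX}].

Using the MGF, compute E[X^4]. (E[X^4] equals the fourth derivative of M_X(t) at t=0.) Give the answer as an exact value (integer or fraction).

M_X(t) = ₁F₁(1; 8; t)
D^4[M](t) = ₁F₁(5; 12; t)/330

E[X^4] = D^4[M](0) = 1/330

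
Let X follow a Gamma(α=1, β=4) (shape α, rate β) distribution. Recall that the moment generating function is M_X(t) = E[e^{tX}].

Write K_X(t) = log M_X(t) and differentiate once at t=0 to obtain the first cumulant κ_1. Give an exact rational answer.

κ_1 = K′(0) = 1/4

M_X(t) = 4/(4 - t)
K_X(t) = log M_X(t) = -log(4 - t) + 2*log(2)
K′(t) = -1/(t - 4)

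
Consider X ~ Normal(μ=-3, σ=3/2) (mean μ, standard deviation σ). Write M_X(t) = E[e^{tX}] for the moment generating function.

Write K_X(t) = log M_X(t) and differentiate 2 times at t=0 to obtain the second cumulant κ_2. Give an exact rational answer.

M_X(t) = e^(9*t^2/8 - 3*t)
K_X(t) = log M_X(t) = 9*t^2/8 - 3*t
K′(t) = 9*t/4 - 3
K′′(t) = 9/4

κ_2 = K′′(0) = 9/4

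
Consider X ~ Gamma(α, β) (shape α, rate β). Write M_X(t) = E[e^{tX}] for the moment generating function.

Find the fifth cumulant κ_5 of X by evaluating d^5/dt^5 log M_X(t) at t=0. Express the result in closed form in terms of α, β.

κ_5 = d^5K/dt^5 |_{t=0} = 24*α/β^5

M_X(t) = (β/(β - t))^α
K_X(t) = log M_X(t) = α*(log(β) - log(β - t))
dK/dt = -α/(-β + t)
d^2K/dt^2 = α/(β^2 - 2*β*t + t^2)
d^3K/dt^3 = -2*α/(-β^3 + 3*β^2*t - 3*β*t^2 + t^3)
d^4K/dt^4 = 6*α/(β^4 - 4*β^3*t + 6*β^2*t^2 - 4*β*t^3 + t^4)
d^5K/dt^5 = -24*α/(-β^5 + 5*β^4*t - 10*β^3*t^2 + 10*β^2*t^3 - 5*β*t^4 + t^5)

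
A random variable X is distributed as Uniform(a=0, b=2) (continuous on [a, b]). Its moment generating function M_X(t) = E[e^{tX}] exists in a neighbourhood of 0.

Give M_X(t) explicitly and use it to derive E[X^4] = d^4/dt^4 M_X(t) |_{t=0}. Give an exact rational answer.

M_X(t) = (e^(2*t) - 1)/(2*t)
M^(4)(t) = (8*t^4*e^(2*t) - 16*t^3*e^(2*t) + 24*t^2*e^(2*t) - 24*t*e^(2*t) + 12*e^(2*t) - 12)/t^5

E[X^4] = M^(4)(0) = 16/5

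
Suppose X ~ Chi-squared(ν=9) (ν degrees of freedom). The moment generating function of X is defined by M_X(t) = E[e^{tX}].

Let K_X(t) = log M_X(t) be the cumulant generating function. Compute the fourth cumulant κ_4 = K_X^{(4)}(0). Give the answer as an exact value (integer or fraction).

κ_4 = D^4[K](0) = 432

M_X(t) = (1 - 2*t)^(-9/2)
K_X(t) = log M_X(t) = -9*log(1 - 2*t)/2
D^4[K](t) = 432/(16*t^4 - 32*t^3 + 24*t^2 - 8*t + 1)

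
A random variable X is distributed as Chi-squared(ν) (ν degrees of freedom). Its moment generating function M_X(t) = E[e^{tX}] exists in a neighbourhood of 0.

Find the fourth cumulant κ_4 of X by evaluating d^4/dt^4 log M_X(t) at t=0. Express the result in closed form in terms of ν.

M_X(t) = (1 - 2*t)^(-ν/2)
K_X(t) = log M_X(t) = -ν*log(1 - 2*t)/2
K^(4)(t) = 48*ν/(16*t^4 - 32*t^3 + 24*t^2 - 8*t + 1)

κ_4 = K^(4)(0) = 48*ν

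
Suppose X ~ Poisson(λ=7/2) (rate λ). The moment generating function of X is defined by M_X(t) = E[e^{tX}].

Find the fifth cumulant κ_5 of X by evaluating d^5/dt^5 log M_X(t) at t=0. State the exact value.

κ_5 = d^5K/dt^5 |_{t=0} = 7/2

M_X(t) = e^(7*e^(t)/2 - 7/2)
K_X(t) = log M_X(t) = 7*e^(t)/2 - 7/2
dK/dt = 7*e^(t)/2
d^2K/dt^2 = 7*e^(t)/2
d^3K/dt^3 = 7*e^(t)/2
d^4K/dt^4 = 7*e^(t)/2
d^5K/dt^5 = 7*e^(t)/2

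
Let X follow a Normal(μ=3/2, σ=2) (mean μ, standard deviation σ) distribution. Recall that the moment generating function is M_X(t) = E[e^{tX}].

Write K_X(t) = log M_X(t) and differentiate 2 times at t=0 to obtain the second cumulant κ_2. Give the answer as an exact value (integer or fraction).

M_X(t) = e^(2*t^2 + 3*t/2)
K_X(t) = log M_X(t) = 2*t^2 + 3*t/2
D^2[K](t) = 4

κ_2 = D^2[K](0) = 4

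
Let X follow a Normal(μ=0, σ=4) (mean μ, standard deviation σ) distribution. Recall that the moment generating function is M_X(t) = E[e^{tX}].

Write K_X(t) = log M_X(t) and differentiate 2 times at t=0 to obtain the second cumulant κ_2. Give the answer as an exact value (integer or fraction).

M_X(t) = e^(8*t^2)
K_X(t) = log M_X(t) = 8*t^2
D^2[K](t) = 16

κ_2 = D^2[K](0) = 16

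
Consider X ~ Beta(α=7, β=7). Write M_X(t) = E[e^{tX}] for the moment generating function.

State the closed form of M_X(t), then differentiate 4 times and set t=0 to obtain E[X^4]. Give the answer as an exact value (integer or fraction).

M_X(t) = ₁F₁(7; 14; t)
M^(4)(t) = 3*₁F₁(11; 18; t)/34

E[X^4] = M^(4)(0) = 3/34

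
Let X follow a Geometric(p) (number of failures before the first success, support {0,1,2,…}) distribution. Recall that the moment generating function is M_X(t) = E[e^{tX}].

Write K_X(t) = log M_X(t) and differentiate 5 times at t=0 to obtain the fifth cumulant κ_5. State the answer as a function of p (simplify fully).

κ_5 = K^(5)(0) = (p^4 - 15*p^3 + 50*p^2 - 60*p + 24)/p^5

M_X(t) = p/(-(1 - p)*e^(t) + 1)
K_X(t) = log M_X(t) = log(p) - log(-(1 - p)*e^(t) + 1)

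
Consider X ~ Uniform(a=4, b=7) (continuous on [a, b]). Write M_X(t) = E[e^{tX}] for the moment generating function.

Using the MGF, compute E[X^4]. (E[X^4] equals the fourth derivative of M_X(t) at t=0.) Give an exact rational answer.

E[X^4] = M′′′′(0) = 5261/5

M_X(t) = (e^(7*t) - e^(4*t))/(3*t)
M′(t) = (7*t*e^(7*t) - 4*t*e^(4*t) - e^(7*t) + e^(4*t))/(3*t^2)
M′′(t) = (49*t^2*e^(7*t) - 16*t^2*e^(4*t) - 14*t*e^(7*t) + 8*t*e^(4*t) + 2*e^(7*t) - 2*e^(4*t))/(3*t^3)
M′′′(t) = (343*t^3*e^(7*t) - 64*t^3*e^(4*t) - 147*t^2*e^(7*t) + 48*t^2*e^(4*t) + 42*t*e^(7*t) - 24*t*e^(4*t) - 6*e^(7*t) + 6*e^(4*t))/(3*t^4)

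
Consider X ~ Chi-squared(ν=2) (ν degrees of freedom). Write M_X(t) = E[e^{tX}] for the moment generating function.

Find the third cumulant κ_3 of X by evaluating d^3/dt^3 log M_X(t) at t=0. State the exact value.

M_X(t) = 1/(1 - 2*t)
K_X(t) = log M_X(t) = -log(1 - 2*t)
D^3[K](t) = -16/(8*t^3 - 12*t^2 + 6*t - 1)

κ_3 = D^3[K](0) = 16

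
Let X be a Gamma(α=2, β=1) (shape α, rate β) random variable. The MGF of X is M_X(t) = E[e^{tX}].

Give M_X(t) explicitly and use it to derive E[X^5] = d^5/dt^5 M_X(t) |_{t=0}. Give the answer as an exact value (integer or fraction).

E[X^5] = D^5[M](0) = 720

M_X(t) = (1 - t)^(-2)
D^5[M](t) = -720/(t^7 - 7*t^6 + 21*t^5 - 35*t^4 + 35*t^3 - 21*t^2 + 7*t - 1)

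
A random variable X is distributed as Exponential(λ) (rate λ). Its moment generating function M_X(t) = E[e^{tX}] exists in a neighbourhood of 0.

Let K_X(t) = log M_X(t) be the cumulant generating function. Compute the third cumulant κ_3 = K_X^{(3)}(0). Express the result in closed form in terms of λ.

κ_3 = D^3[K](0) = 2/λ^3

M_X(t) = λ/(λ - t)
K_X(t) = log M_X(t) = log(λ) - log(λ - t)
D^3[K](t) = -2/(-λ^3 + 3*λ^2*t - 3*λ*t^2 + t^3)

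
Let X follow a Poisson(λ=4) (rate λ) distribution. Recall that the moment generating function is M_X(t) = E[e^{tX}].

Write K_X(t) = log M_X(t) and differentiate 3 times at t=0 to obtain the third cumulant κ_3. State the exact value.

M_X(t) = e^(4*e^(t) - 4)
K_X(t) = log M_X(t) = 4*e^(t) - 4
D^3[K](t) = 4*e^(t)

κ_3 = D^3[K](0) = 4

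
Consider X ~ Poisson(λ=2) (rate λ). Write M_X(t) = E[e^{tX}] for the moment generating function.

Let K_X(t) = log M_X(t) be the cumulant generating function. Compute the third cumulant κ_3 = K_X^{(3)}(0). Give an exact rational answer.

κ_3 = D^3[K](0) = 2

M_X(t) = e^(2*e^(t) - 2)
K_X(t) = log M_X(t) = 2*e^(t) - 2
D^3[K](t) = 2*e^(t)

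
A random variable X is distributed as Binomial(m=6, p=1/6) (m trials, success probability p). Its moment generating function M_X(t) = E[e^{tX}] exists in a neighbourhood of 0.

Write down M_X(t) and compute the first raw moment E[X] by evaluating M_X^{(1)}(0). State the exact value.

E[X] = dM/dt |_{t=0} = 1

M_X(t) = (e^(t)/6 + 5/6)^6
dM/dt = e^(6*t)/7776 + 25*e^(5*t)/7776 + 125*e^(4*t)/3888 + 625*e^(3*t)/3888 + 3125*e^(2*t)/7776 + 3125*e^(t)/7776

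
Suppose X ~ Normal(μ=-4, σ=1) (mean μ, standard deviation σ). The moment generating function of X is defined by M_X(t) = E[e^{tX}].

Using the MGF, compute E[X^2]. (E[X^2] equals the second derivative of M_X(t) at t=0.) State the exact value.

M_X(t) = e^(t^2/2 - 4*t)
D^2[M](t) = (t^2*e^(t^2/2) - 8*t*e^(t^2/2) + 17*e^(t^2/2))*e^(-4*t)

E[X^2] = D^2[M](0) = 17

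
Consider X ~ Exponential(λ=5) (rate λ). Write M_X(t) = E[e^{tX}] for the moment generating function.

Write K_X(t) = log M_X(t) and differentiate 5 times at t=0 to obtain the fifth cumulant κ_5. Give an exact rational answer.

M_X(t) = 5/(5 - t)
K_X(t) = log M_X(t) = -log(5 - t) + log(5)
dK/dt = -1/(t - 5)
d^2K/dt^2 = 1/(t^2 - 10*t + 25)
d^3K/dt^3 = -2/(t^3 - 15*t^2 + 75*t - 125)
d^4K/dt^4 = 6/(t^4 - 20*t^3 + 150*t^2 - 500*t + 625)
d^5K/dt^5 = -24/(t^5 - 25*t^4 + 250*t^3 - 1250*t^2 + 3125*t - 3125)

κ_5 = d^5K/dt^5 |_{t=0} = 24/3125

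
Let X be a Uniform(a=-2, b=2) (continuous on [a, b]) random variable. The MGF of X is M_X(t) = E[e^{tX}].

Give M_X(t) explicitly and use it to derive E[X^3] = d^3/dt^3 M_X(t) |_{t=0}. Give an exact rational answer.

M_X(t) = (e^(2*t) - e^(-2*t))/(4*t)
dM/dt = (2*t*e^(4*t) + 2*t - e^(4*t) + 1)*e^(-2*t)/(4*t^2)
d^2M/dt^2 = (2*t^2*e^(4*t) - 2*t^2 - 2*t*e^(4*t) - 2*t + e^(4*t) - 1)*e^(-2*t)/(2*t^3)
d^3M/dt^3 = (4*t^3*e^(4*t) + 4*t^3 - 6*t^2*e^(4*t) + 6*t^2 + 6*t*e^(4*t) + 6*t - 3*e^(4*t) + 3)*e^(-2*t)/(2*t^4)

E[X^3] = d^3M/dt^3 |_{t=0} = 0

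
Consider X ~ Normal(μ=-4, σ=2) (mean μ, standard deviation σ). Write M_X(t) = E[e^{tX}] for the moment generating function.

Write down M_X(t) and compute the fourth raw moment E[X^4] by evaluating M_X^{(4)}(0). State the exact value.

M_X(t) = e^(2*t^2 - 4*t)
D^4[M](t) = (256*t^4*e^(2*t^2) - 1024*t^3*e^(2*t^2) + 1920*t^2*e^(2*t^2) - 1792*t*e^(2*t^2) + 688*e^(2*t^2))*e^(-4*t)

E[X^4] = D^4[M](0) = 688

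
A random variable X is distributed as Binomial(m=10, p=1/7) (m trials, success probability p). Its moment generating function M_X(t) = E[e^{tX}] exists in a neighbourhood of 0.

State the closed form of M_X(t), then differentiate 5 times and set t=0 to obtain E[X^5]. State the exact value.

M_X(t) = (e^(t)/7 + 6/7)^10

E[X^5] = M^(5)(0) = 250300/2401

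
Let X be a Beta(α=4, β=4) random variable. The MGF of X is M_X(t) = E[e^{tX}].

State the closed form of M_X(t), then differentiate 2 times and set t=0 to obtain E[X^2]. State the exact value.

M_X(t) = ₁F₁(4; 8; t)
D^2[M](t) = 5*₁F₁(6; 10; t)/18

E[X^2] = D^2[M](0) = 5/18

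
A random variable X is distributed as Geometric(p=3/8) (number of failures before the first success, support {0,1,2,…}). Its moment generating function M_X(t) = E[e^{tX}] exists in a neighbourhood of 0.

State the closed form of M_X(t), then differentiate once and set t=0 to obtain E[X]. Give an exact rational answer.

E[X] = M^(1)(0) = 5/3

M_X(t) = 3/(8*(1 - 5*e^(t)/8))
M^(1)(t) = 15*e^(t)/(25*e^(2*t) - 80*e^(t) + 64)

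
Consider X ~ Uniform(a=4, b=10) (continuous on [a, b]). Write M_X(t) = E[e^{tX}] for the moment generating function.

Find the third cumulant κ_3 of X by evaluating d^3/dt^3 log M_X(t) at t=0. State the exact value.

κ_3 = K′′′(0) = 0

M_X(t) = (e^(10*t) - e^(4*t))/(6*t)
K_X(t) = log M_X(t) = -log(t) + log(e^(10*t) - e^(4*t)) - log(6)
K′(t) = (10*t*e^(6*t) - 4*t - e^(6*t) + 1)/(t*e^(6*t) - t)
K′′(t) = (-36*t^2*e^(6*t) + e^(12*t) - 2*e^(6*t) + 1)/(t^2*e^(12*t) - 2*t^2*e^(6*t) + t^2)
K′′′(t) = (216*t^3*e^(12*t) + 216*t^3*e^(6*t) - 2*e^(18*t) + 6*e^(12*t) - 6*e^(6*t) + 2)/(t^3*e^(18*t) - 3*t^3*e^(12*t) + 3*t^3*e^(6*t) - t^3)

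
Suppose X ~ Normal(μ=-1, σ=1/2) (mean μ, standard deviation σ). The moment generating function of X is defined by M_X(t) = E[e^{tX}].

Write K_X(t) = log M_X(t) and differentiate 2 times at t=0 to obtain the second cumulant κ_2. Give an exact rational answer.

M_X(t) = e^(t^2/8 - t)
K_X(t) = log M_X(t) = t^2/8 - t
D^2[K](t) = 1/4

κ_2 = D^2[K](0) = 1/4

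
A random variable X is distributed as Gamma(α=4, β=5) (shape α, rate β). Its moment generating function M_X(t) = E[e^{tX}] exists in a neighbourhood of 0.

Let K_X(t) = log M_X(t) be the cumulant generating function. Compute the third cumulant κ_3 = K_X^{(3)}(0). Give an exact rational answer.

κ_3 = K′′′(0) = 8/125

M_X(t) = 625/(5 - t)^4
K_X(t) = log M_X(t) = -4*log(5 - t) + 4*log(5)
K′(t) = -4/(t - 5)
K′′(t) = 4/(t^2 - 10*t + 25)
K′′′(t) = -8/(t^3 - 15*t^2 + 75*t - 125)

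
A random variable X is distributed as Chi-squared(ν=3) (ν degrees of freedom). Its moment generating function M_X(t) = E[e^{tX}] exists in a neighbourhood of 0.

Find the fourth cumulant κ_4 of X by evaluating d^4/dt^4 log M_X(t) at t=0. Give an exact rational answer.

M_X(t) = (1 - 2*t)^(-3/2)
K_X(t) = log M_X(t) = -3*log(1 - 2*t)/2
D^4[K](t) = 144/(16*t^4 - 32*t^3 + 24*t^2 - 8*t + 1)

κ_4 = D^4[K](0) = 144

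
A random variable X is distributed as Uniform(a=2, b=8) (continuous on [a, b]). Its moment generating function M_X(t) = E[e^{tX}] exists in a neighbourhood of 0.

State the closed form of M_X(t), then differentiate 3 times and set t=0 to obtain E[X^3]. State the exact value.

E[X^3] = d^3M/dt^3 |_{t=0} = 170

M_X(t) = (e^(8*t) - e^(2*t))/(6*t)
dM/dt = (8*t*e^(8*t) - 2*t*e^(2*t) - e^(8*t) + e^(2*t))/(6*t^2)
d^2M/dt^2 = (32*t^2*e^(8*t) - 2*t^2*e^(2*t) - 8*t*e^(8*t) + 2*t*e^(2*t) + e^(8*t) - e^(2*t))/(3*t^3)
d^3M/dt^3 = (256*t^3*e^(8*t) - 4*t^3*e^(2*t) - 96*t^2*e^(8*t) + 6*t^2*e^(2*t) + 24*t*e^(8*t) - 6*t*e^(2*t) - 3*e^(8*t) + 3*e^(2*t))/(3*t^4)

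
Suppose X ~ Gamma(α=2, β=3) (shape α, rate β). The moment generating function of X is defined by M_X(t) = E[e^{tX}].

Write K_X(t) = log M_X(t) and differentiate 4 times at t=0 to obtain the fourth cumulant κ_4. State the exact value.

M_X(t) = 9/(3 - t)^2
K_X(t) = log M_X(t) = -2*log(3 - t) + 2*log(3)
K′(t) = -2/(t - 3)
K′′(t) = 2/(t^2 - 6*t + 9)
K′′′(t) = -4/(t^3 - 9*t^2 + 27*t - 27)
K′′′′(t) = 12/(t^4 - 12*t^3 + 54*t^2 - 108*t + 81)

κ_4 = K′′′′(0) = 4/27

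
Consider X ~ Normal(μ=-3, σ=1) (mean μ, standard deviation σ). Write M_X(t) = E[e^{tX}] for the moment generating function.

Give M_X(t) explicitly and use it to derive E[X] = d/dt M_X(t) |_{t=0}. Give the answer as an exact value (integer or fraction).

M_X(t) = e^(t^2/2 - 3*t)
M^(1)(t) = t*e^(-3*t)*e^(t^2/2) - 3*e^(-3*t)*e^(t^2/2)

E[X] = M^(1)(0) = -3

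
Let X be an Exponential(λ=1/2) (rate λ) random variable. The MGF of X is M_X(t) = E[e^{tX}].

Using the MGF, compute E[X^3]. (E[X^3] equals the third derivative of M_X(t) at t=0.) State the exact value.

M_X(t) = 1/(2*(1/2 - t))
dM/dt = 2/(4*t^2 - 4*t + 1)
d^2M/dt^2 = -8/(8*t^3 - 12*t^2 + 6*t - 1)
d^3M/dt^3 = 48/(16*t^4 - 32*t^3 + 24*t^2 - 8*t + 1)

E[X^3] = d^3M/dt^3 |_{t=0} = 48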